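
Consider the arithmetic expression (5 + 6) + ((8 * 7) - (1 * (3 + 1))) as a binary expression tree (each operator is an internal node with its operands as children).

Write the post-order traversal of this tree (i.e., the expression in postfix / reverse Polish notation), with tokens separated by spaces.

Post-order on an expression tree gives postfix notation: for each operator, emit left operand, right operand, then the operator.

5 6 + 8 7 * 1 3 1 + * - +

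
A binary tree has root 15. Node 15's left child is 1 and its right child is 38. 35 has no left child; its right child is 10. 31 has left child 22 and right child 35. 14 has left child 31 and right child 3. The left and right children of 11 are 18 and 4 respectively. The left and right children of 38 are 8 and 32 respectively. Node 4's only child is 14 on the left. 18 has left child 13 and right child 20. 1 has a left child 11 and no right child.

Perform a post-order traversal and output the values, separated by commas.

Post-order visits the left subtree, then the right subtree, then the node.
At 15: go left to 1.
  At 1: go left to 11.
    At 11: go left to 18.
      At 18: go left to 13.
        13 is a leaf — visit 13.
      At 18: go right to 20.
        20 is a leaf — visit 20.
      Visit 18.
    At 11: go right to 4.
      At 4: go left to 14.
        At 14: go left to 31.
          At 31: go left to 22.
            22 is a leaf — visit 22.
          At 31: go right to 35.
            At 35: no left child.
            At 35: go right to 10.
              10 is a leaf — visit 10.
            Visit 35.
          Visit 31.
        At 14: go right to 3.
          3 is a leaf — visit 3.
        Visit 14.
      At 4: no right child.
      Visit 4.
    Visit 11.
  At 1: no right child.
  Visit 1.
At 15: go right to 38.
  At 38: go left to 8.
    8 is a leaf — visit 8.
  At 38: go right to 32.
    32 is a leaf — visit 32.
  Visit 38.
Visit 15.

13, 20, 18, 22, 10, 35, 31, 3, 14, 4, 11, 1, 8, 32, 38, 15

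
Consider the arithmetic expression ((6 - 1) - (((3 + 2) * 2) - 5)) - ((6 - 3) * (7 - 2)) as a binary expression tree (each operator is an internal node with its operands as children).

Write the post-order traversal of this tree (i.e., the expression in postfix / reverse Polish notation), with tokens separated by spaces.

6 1 - 3 2 + 2 * 5 - - 6 3 - 7 2 - * -

Post-order on an expression tree gives postfix notation: for each operator, emit left operand, right operand, then the operator.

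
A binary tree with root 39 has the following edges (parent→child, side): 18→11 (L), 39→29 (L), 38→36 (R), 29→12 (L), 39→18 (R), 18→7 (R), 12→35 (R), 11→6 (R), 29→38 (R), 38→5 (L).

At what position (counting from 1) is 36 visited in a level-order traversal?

Level-order visits nodes level by level from the root, left to right within each level.
Level 0: 39
Level 1: 29, 18
Level 2: 12, 38, 11, 7
Level 3: 35, 5, 36, 6
Full level-order sequence: 39, 29, 18, 12, 38, 11, 7, 35, 5, 36, 6.

10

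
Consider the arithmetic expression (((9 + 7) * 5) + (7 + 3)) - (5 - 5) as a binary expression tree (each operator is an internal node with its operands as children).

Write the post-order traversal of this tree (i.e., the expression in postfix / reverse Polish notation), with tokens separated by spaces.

9 7 + 5 * 7 3 + + 5 5 - -

Post-order on an expression tree gives postfix notation: for each operator, emit left operand, right operand, then the operator.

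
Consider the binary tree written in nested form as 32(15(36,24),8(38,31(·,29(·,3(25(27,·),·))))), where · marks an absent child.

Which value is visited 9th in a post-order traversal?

31

Post-order visits the left subtree, then the right subtree, then the node.
At 32: go left to 15.
  At 15: go left to 36.
    36 is a leaf — visit 36.
  At 15: go right to 24.
    24 is a leaf — visit 24.
  Visit 15.
At 32: go right to 8.
  At 8: go left to 38.
    38 is a leaf — visit 38.
  At 8: go right to 31.
    At 31: no left child.
    At 31: go right to 29.
      At 29: no left child.
      At 29: go right to 3.
        At 3: go left to 25.
          At 25: go left to 27.
            27 is a leaf — visit 27.
          At 25: no right child.
          Visit 25.
        At 3: no right child.
        Visit 3.
      Visit 29.
    Visit 31.
  Visit 8.
Visit 32.
Full post-order sequence: 36, 24, 15, 38, 27, 25, 3, 29, 31, 8, 32.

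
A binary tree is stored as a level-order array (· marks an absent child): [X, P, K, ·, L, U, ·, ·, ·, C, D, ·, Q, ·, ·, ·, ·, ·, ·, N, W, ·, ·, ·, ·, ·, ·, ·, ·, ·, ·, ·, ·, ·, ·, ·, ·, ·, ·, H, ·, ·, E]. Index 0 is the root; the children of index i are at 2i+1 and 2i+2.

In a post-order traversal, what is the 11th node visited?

Post-order visits the left subtree, then the right subtree, then the node.
At X: go left to P.
  At P: no left child.
  At P: go right to L.
    At L: go left to C.
      At C: go left to N.
        At N: go left to H.
          H is a leaf — visit H.
        At N: no right child.
        Visit N.
      At C: go right to W.
        At W: no left child.
        At W: go right to E.
          E is a leaf — visit E.
        Visit W.
      Visit C.
    At L: go right to D.
      D is a leaf — visit D.
    Visit L.
  Visit P.
At X: go right to K.
  At K: go left to U.
    At U: no left child.
    At U: go right to Q.
      Q is a leaf — visit Q.
    Visit U.
  At K: no right child.
  Visit K.
Visit X.
Full post-order sequence: H, N, E, W, C, D, L, P, Q, U, K, X.

K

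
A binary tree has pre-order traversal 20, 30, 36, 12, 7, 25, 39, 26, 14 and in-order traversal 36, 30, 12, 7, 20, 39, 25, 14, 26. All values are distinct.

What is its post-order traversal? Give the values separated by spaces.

36 7 12 30 39 14 26 25 20

The first element of pre-order is the root; it splits in-order into left and right subtrees.
Root 20: left subtree has 4 nodes {36, 30, 12, 7}, right has 4 {39, 25, 14, 26}.
  Root 30: left subtree has 1 node {36}, right has 2 {12, 7}.
    Root 12: left subtree has 0 nodes { }, right has 1 {7}.
  Root 25: left subtree has 1 node {39}, right has 2 {14, 26}.
    Root 26: left subtree has 1 node {14}, right has 0 { }.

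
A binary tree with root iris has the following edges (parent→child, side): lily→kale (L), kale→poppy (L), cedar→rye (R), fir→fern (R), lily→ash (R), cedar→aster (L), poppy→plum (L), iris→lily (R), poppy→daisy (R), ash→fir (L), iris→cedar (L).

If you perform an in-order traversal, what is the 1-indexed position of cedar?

In-order visits the left subtree, then the node, then the right subtree.
At iris: go left to cedar.
  At cedar: go left to aster.
    aster is a leaf — visit aster.
  Visit cedar.
  At cedar: go right to rye.
    rye is a leaf — visit rye.
Visit iris.
At iris: go right to lily.
  At lily: go left to kale.
    At kale: go left to poppy.
      At poppy: go left to plum.
        plum is a leaf — visit plum.
      Visit poppy.
      At poppy: go right to daisy.
        daisy is a leaf — visit daisy.
    Visit kale.
    At kale: no right child.
  Visit lily.
  At lily: go right to ash.
    At ash: go left to fir.
      At fir: no left child.
      Visit fir.
      At fir: go right to fern.
        fern is a leaf — visit fern.
    Visit ash.
    At ash: no right child.
Full in-order sequence: aster, cedar, rye, iris, plum, poppy, daisy, kale, lily, fir, fern, ash.

2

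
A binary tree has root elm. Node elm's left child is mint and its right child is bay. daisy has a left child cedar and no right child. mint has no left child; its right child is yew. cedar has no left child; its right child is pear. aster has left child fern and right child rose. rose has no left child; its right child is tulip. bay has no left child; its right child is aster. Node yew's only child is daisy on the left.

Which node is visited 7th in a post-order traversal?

Post-order visits the left subtree, then the right subtree, then the node.
At elm: go left to mint.
  At mint: no left child.
  At mint: go right to yew.
    At yew: go left to daisy.
      At daisy: go left to cedar.
        At cedar: no left child.
        At cedar: go right to pear.
          pear is a leaf — visit pear.
        Visit cedar.
      At daisy: no right child.
      Visit daisy.
    At yew: no right child.
    Visit yew.
  Visit mint.
At elm: go right to bay.
  At bay: no left child.
  At bay: go right to aster.
    At aster: go left to fern.
      fern is a leaf — visit fern.
    At aster: go right to rose.
      At rose: no left child.
      At rose: go right to tulip.
        tulip is a leaf — visit tulip.
      Visit rose.
    Visit aster.
  Visit bay.
Visit elm.
Full post-order sequence: pear, cedar, daisy, yew, mint, fern, tulip, rose, aster, bay, elm.

tulip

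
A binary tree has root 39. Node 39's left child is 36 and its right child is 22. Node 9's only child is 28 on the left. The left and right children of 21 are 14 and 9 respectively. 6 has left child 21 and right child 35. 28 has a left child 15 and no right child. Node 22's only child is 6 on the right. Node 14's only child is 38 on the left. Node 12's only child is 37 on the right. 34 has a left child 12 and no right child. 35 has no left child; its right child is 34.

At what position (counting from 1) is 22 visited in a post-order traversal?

13

Post-order visits the left subtree, then the right subtree, then the node.
At 39: go left to 36.
  36 is a leaf — visit 36.
At 39: go right to 22.
  At 22: no left child.
  At 22: go right to 6.
    At 6: go left to 21.
      At 21: go left to 14.
        At 14: go left to 38.
          38 is a leaf — visit 38.
        At 14: no right child.
        Visit 14.
      At 21: go right to 9.
        At 9: go left to 28.
          At 28: go left to 15.
            15 is a leaf — visit 15.
          At 28: no right child.
          Visit 28.
        At 9: no right child.
        Visit 9.
      Visit 21.
    At 6: go right to 35.
      At 35: no left child.
      At 35: go right to 34.
        At 34: go left to 12.
          At 12: no left child.
          At 12: go right to 37.
            37 is a leaf — visit 37.
          Visit 12.
        At 34: no right child.
        Visit 34.
      Visit 35.
    Visit 6.
  Visit 22.
Visit 39.
Full post-order sequence: 36, 38, 14, 15, 28, 9, 21, 37, 12, 34, 35, 6, 22, 39.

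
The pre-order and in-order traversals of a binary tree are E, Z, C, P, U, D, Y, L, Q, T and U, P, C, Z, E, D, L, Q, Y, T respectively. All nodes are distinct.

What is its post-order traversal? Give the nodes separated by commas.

The first element of pre-order is the root; it splits in-order into left and right subtrees.
Root E: left subtree has 4 nodes {U, P, C, Z}, right has 5 {D, L, Q, Y, T}.
  Root Z: left subtree has 3 nodes {U, P, C}, right has 0 { }.
    Root C: left subtree has 2 nodes {U, P}, right has 0 { }.
      Root P: left subtree has 1 node {U}, right has 0 { }.
  Root D: left subtree has 0 nodes { }, right has 4 {L, Q, Y, T}.
    Root Y: left subtree has 2 nodes {L, Q}, right has 1 {T}.
      Root L: left subtree has 0 nodes { }, right has 1 {Q}.

U, P, C, Z, Q, L, T, Y, D, E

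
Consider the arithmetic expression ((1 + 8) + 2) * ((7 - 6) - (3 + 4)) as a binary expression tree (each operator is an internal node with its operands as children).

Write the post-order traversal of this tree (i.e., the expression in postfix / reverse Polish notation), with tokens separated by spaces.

1 8 + 2 + 7 6 - 3 4 + - *

Post-order on an expression tree gives postfix notation: for each operator, emit left operand, right operand, then the operator.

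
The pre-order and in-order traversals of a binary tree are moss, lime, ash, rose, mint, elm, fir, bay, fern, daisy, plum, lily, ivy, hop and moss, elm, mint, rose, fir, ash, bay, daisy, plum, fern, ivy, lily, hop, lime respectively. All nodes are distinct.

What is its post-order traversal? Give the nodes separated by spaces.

The first element of pre-order is the root; it splits in-order into left and right subtrees.
Root moss: left subtree has 0 nodes { }, right has 13 {elm, mint, rose, fir, ash, bay, daisy, plum, fern, ivy, lily, hop, lime}.
  Root lime: left subtree has 12 nodes {elm, mint, rose, fir, ash, bay, daisy, plum, fern, ivy, lily, hop}, right has 0 { }.
    Root ash: left subtree has 4 nodes {elm, mint, rose, fir}, right has 7 {bay, daisy, plum, fern, ivy, lily, hop}.
      Root rose: left subtree has 2 nodes {elm, mint}, right has 1 {fir}.
        Root mint: left subtree has 1 node {elm}, right has 0 { }.
      Root bay: left subtree has 0 nodes { }, right has 6 {daisy, plum, fern, ivy, lily, hop}.
        Root fern: left subtree has 2 nodes {daisy, plum}, right has 3 {ivy, lily, hop}.
          Root daisy: left subtree has 0 nodes { }, right has 1 {plum}.
          Root lily: left subtree has 1 node {ivy}, right has 1 {hop}.

elm mint fir rose plum daisy ivy hop lily fern bay ash lime moss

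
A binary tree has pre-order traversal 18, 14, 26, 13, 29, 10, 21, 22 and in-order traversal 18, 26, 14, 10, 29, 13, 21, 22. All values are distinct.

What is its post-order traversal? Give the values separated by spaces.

The first element of pre-order is the root; it splits in-order into left and right subtrees.
Root 18: left subtree has 0 nodes { }, right has 7 {26, 14, 10, 29, 13, 21, 22}.
  Root 14: left subtree has 1 node {26}, right has 5 {10, 29, 13, 21, 22}.
    Root 13: left subtree has 2 nodes {10, 29}, right has 2 {21, 22}.
      Root 29: left subtree has 1 node {10}, right has 0 { }.
      Root 21: left subtree has 0 nodes { }, right has 1 {22}.

26 10 29 22 21 13 14 18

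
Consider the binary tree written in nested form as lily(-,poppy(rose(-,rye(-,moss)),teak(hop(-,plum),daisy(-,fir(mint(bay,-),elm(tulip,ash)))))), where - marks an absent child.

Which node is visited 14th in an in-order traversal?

In-order visits the left subtree, then the node, then the right subtree.
At lily: no left child.
Visit lily.
At lily: go right to poppy.
  At poppy: go left to rose.
    At rose: no left child.
    Visit rose.
    At rose: go right to rye.
      At rye: no left child.
      Visit rye.
      At rye: go right to moss.
        moss is a leaf — visit moss.
  Visit poppy.
  At poppy: go right to teak.
    At teak: go left to hop.
      At hop: no left child.
      Visit hop.
      At hop: go right to plum.
        plum is a leaf — visit plum.
    Visit teak.
    At teak: go right to daisy.
      At daisy: no left child.
      Visit daisy.
      At daisy: go right to fir.
        At fir: go left to mint.
          At mint: go left to bay.
            bay is a leaf — visit bay.
          Visit mint.
          At mint: no right child.
        Visit fir.
        At fir: go right to elm.
          At elm: go left to tulip.
            tulip is a leaf — visit tulip.
          Visit elm.
          At elm: go right to ash.
            ash is a leaf — visit ash.
Full in-order sequence: lily, rose, rye, moss, poppy, hop, plum, teak, daisy, bay, mint, fir, tulip, elm, ash.

elm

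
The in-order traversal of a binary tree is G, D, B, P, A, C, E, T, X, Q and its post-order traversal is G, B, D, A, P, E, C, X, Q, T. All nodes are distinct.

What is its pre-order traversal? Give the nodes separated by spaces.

T C P D G B A E Q X

The last element of post-order is the root; it splits in-order into left and right subtrees.
Root T: left subtree has 7 nodes {G, D, B, P, A, C, E}, right has 2 {X, Q}.
  Root C: left subtree has 5 nodes {G, D, B, P, A}, right has 1 {E}.
    Root P: left subtree has 3 nodes {G, D, B}, right has 1 {A}.
      Root D: left subtree has 1 node {G}, right has 1 {B}.
  Root Q: left subtree has 1 node {X}, right has 0 { }.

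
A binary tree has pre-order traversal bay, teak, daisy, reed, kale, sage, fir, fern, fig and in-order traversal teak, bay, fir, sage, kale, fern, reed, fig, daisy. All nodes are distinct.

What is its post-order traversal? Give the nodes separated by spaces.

teak fir sage fern kale fig reed daisy bay

The first element of pre-order is the root; it splits in-order into left and right subtrees.
Root bay: left subtree has 1 node {teak}, right has 7 {fir, sage, kale, fern, reed, fig, daisy}.
  Root daisy: left subtree has 6 nodes {fir, sage, kale, fern, reed, fig}, right has 0 { }.
    Root reed: left subtree has 4 nodes {fir, sage, kale, fern}, right has 1 {fig}.
      Root kale: left subtree has 2 nodes {fir, sage}, right has 1 {fern}.
        Root sage: left subtree has 1 node {fir}, right has 0 { }.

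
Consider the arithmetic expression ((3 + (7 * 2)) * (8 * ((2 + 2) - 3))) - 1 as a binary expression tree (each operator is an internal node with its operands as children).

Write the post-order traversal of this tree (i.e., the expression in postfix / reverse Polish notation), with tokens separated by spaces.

Post-order on an expression tree gives postfix notation: for each operator, emit left operand, right operand, then the operator.

3 7 2 * + 8 2 2 + 3 - * * 1 -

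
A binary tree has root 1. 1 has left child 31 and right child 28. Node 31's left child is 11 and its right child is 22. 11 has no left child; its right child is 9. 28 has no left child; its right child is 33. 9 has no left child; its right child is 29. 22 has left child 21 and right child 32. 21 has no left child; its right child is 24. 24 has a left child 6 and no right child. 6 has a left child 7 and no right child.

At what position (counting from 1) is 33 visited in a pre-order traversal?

13

Pre-order visits the node, then its left subtree, then its right subtree.
Visit 1.
At 1: go left to 31.
  Visit 31.
  At 31: go left to 11.
    Visit 11.
    At 11: no left child.
    At 11: go right to 9.
      Visit 9.
      At 9: no left child.
      At 9: go right to 29.
        29 is a leaf — visit 29.
  At 31: go right to 22.
    Visit 22.
    At 22: go left to 21.
      Visit 21.
      At 21: no left child.
      At 21: go right to 24.
        Visit 24.
        At 24: go left to 6.
          Visit 6.
          At 6: go left to 7.
            7 is a leaf — visit 7.
          At 6: no right child.
        At 24: no right child.
    At 22: go right to 32.
      32 is a leaf — visit 32.
At 1: go right to 28.
  Visit 28.
  At 28: no left child.
  At 28: go right to 33.
    33 is a leaf — visit 33.
Full pre-order sequence: 1, 31, 11, 9, 29, 22, 21, 24, 6, 7, 32, 28, 33.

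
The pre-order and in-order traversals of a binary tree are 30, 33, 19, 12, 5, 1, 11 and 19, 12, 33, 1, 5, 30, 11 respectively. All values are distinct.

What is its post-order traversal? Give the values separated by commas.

The first element of pre-order is the root; it splits in-order into left and right subtrees.
Root 30: left subtree has 5 nodes {19, 12, 33, 1, 5}, right has 1 {11}.
  Root 33: left subtree has 2 nodes {19, 12}, right has 2 {1, 5}.
    Root 19: left subtree has 0 nodes { }, right has 1 {12}.
    Root 5: left subtree has 1 node {1}, right has 0 { }.

12, 19, 1, 5, 33, 11, 30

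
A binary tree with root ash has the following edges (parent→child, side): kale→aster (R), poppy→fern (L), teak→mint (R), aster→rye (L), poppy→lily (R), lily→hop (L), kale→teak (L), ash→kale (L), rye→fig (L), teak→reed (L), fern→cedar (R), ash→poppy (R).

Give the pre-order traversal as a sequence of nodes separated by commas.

ash, kale, teak, reed, mint, aster, rye, fig, poppy, fern, cedar, lily, hop

Pre-order visits the node, then its left subtree, then its right subtree.
Visit ash.
At ash: go left to kale.
  Visit kale.
  At kale: go left to teak.
    Visit teak.
    At teak: go left to reed.
      reed is a leaf — visit reed.
    At teak: go right to mint.
      mint is a leaf — visit mint.
  At kale: go right to aster.
    Visit aster.
    At aster: go left to rye.
      Visit rye.
      At rye: go left to fig.
        fig is a leaf — visit fig.
      At rye: no right child.
    At aster: no right child.
At ash: go right to poppy.
  Visit poppy.
  At poppy: go left to fern.
    Visit fern.
    At fern: no left child.
    At fern: go right to cedar.
      cedar is a leaf — visit cedar.
  At poppy: go right to lily.
    Visit lily.
    At lily: go left to hop.
      hop is a leaf — visit hop.
    At lily: no right child.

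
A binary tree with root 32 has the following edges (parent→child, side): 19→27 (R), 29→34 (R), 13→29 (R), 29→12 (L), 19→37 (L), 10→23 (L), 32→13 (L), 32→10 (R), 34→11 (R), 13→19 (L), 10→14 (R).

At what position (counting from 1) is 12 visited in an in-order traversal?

In-order visits the left subtree, then the node, then the right subtree.
At 32: go left to 13.
  At 13: go left to 19.
    At 19: go left to 37.
      37 is a leaf — visit 37.
    Visit 19.
    At 19: go right to 27.
      27 is a leaf — visit 27.
  Visit 13.
  At 13: go right to 29.
    At 29: go left to 12.
      12 is a leaf — visit 12.
    Visit 29.
    At 29: go right to 34.
      At 34: no left child.
      Visit 34.
      At 34: go right to 11.
        11 is a leaf — visit 11.
Visit 32.
At 32: go right to 10.
  At 10: go left to 23.
    23 is a leaf — visit 23.
  Visit 10.
  At 10: go right to 14.
    14 is a leaf — visit 14.
Full in-order sequence: 37, 19, 27, 13, 12, 29, 34, 11, 32, 23, 10, 14.

5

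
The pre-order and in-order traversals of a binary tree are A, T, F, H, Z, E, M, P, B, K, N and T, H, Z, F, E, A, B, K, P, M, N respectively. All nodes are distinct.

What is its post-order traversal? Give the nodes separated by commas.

Z, H, E, F, T, K, B, P, N, M, A

The first element of pre-order is the root; it splits in-order into left and right subtrees.
Root A: left subtree has 5 nodes {T, H, Z, F, E}, right has 5 {B, K, P, M, N}.
  Root T: left subtree has 0 nodes { }, right has 4 {H, Z, F, E}.
    Root F: left subtree has 2 nodes {H, Z}, right has 1 {E}.
      Root H: left subtree has 0 nodes { }, right has 1 {Z}.
  Root M: left subtree has 3 nodes {B, K, P}, right has 1 {N}.
    Root P: left subtree has 2 nodes {B, K}, right has 0 { }.
      Root B: left subtree has 0 nodes { }, right has 1 {K}.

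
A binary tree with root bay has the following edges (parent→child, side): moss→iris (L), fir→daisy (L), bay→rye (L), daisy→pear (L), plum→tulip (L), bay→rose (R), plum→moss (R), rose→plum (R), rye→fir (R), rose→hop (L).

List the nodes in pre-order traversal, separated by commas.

bay, rye, fir, daisy, pear, rose, hop, plum, tulip, moss, iris

Pre-order visits the node, then its left subtree, then its right subtree.
Visit bay.
At bay: go left to rye.
  Visit rye.
  At rye: no left child.
  At rye: go right to fir.
    Visit fir.
    At fir: go left to daisy.
      Visit daisy.
      At daisy: go left to pear.
        pear is a leaf — visit pear.
      At daisy: no right child.
    At fir: no right child.
At bay: go right to rose.
  Visit rose.
  At rose: go left to hop.
    hop is a leaf — visit hop.
  At rose: go right to plum.
    Visit plum.
    At plum: go left to tulip.
      tulip is a leaf — visit tulip.
    At plum: go right to moss.
      Visit moss.
      At moss: go left to iris.
        iris is a leaf — visit iris.
      At moss: no right child.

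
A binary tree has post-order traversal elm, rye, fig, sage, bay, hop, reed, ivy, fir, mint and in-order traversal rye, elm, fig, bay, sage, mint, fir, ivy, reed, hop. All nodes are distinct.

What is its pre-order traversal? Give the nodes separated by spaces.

The last element of post-order is the root; it splits in-order into left and right subtrees.
Root mint: left subtree has 5 nodes {rye, elm, fig, bay, sage}, right has 4 {fir, ivy, reed, hop}.
  Root bay: left subtree has 3 nodes {rye, elm, fig}, right has 1 {sage}.
    Root fig: left subtree has 2 nodes {rye, elm}, right has 0 { }.
      Root rye: left subtree has 0 nodes { }, right has 1 {elm}.
  Root fir: left subtree has 0 nodes { }, right has 3 {ivy, reed, hop}.
    Root ivy: left subtree has 0 nodes { }, right has 2 {reed, hop}.
      Root reed: left subtree has 0 nodes { }, right has 1 {hop}.

mint bay fig rye elm sage fir ivy reed hop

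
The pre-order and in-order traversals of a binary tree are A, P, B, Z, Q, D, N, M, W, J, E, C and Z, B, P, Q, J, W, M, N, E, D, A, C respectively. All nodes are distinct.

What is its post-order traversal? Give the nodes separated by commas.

Z, B, J, W, M, E, N, D, Q, P, C, A

The first element of pre-order is the root; it splits in-order into left and right subtrees.
Root A: left subtree has 10 nodes {Z, B, P, Q, J, W, M, N, E, D}, right has 1 {C}.
  Root P: left subtree has 2 nodes {Z, B}, right has 7 {Q, J, W, M, N, E, D}.
    Root B: left subtree has 1 node {Z}, right has 0 { }.
    Root Q: left subtree has 0 nodes { }, right has 6 {J, W, M, N, E, D}.
      Root D: left subtree has 5 nodes {J, W, M, N, E}, right has 0 { }.
        Root N: left subtree has 3 nodes {J, W, M}, right has 1 {E}.
          Root M: left subtree has 2 nodes {J, W}, right has 0 { }.
            Root W: left subtree has 1 node {J}, right has 0 { }.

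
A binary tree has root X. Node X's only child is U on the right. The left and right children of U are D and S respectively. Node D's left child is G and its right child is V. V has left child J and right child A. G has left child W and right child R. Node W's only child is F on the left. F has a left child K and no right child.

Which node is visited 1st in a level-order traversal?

Level-order visits nodes level by level from the root, left to right within each level.
Level 0: X
Level 1: U
Level 2: D, S
Level 3: G, V
Level 4: W, R, J, A
Level 5: F
Level 6: K
Full level-order sequence: X, U, D, S, G, V, W, R, J, A, F, K.

X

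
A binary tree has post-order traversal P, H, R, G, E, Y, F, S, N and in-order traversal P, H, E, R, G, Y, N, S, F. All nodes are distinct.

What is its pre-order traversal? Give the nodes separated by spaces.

The last element of post-order is the root; it splits in-order into left and right subtrees.
Root N: left subtree has 6 nodes {P, H, E, R, G, Y}, right has 2 {S, F}.
  Root Y: left subtree has 5 nodes {P, H, E, R, G}, right has 0 { }.
    Root E: left subtree has 2 nodes {P, H}, right has 2 {R, G}.
      Root H: left subtree has 1 node {P}, right has 0 { }.
      Root G: left subtree has 1 node {R}, right has 0 { }.
  Root S: left subtree has 0 nodes { }, right has 1 {F}.

N Y E H P G R S F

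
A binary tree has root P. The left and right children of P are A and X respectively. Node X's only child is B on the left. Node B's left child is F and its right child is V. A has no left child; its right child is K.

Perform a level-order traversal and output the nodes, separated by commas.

P, A, X, K, B, F, V

Level-order visits nodes level by level from the root, left to right within each level.
Level 0: P
Level 1: A, X
Level 2: K, B
Level 3: F, V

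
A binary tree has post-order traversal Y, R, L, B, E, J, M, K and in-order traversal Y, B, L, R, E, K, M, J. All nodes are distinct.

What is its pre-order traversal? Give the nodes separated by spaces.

K E B Y L R M J

The last element of post-order is the root; it splits in-order into left and right subtrees.
Root K: left subtree has 5 nodes {Y, B, L, R, E}, right has 2 {M, J}.
  Root E: left subtree has 4 nodes {Y, B, L, R}, right has 0 { }.
    Root B: left subtree has 1 node {Y}, right has 2 {L, R}.
      Root L: left subtree has 0 nodes { }, right has 1 {R}.
  Root M: left subtree has 0 nodes { }, right has 1 {J}.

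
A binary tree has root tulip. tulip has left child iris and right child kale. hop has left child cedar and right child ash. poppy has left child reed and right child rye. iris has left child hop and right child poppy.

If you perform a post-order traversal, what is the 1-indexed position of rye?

5

Post-order visits the left subtree, then the right subtree, then the node.
At tulip: go left to iris.
  At iris: go left to hop.
    At hop: go left to cedar.
      cedar is a leaf — visit cedar.
    At hop: go right to ash.
      ash is a leaf — visit ash.
    Visit hop.
  At iris: go right to poppy.
    At poppy: go left to reed.
      reed is a leaf — visit reed.
    At poppy: go right to rye.
      rye is a leaf — visit rye.
    Visit poppy.
  Visit iris.
At tulip: go right to kale.
  kale is a leaf — visit kale.
Visit tulip.
Full post-order sequence: cedar, ash, hop, reed, rye, poppy, iris, kale, tulip.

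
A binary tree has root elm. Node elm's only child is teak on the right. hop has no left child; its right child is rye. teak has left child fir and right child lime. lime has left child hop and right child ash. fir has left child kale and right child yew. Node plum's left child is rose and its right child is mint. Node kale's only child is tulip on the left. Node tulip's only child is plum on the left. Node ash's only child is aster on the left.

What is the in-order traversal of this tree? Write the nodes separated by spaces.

In-order visits the left subtree, then the node, then the right subtree.
At elm: no left child.
Visit elm.
At elm: go right to teak.
  At teak: go left to fir.
    At fir: go left to kale.
      At kale: go left to tulip.
        At tulip: go left to plum.
          At plum: go left to rose.
            rose is a leaf — visit rose.
          Visit plum.
          At plum: go right to mint.
            mint is a leaf — visit mint.
        Visit tulip.
        At tulip: no right child.
      Visit kale.
      At kale: no right child.
    Visit fir.
    At fir: go right to yew.
      yew is a leaf — visit yew.
  Visit teak.
  At teak: go right to lime.
    At lime: go left to hop.
      At hop: no left child.
      Visit hop.
      At hop: go right to rye.
        rye is a leaf — visit rye.
    Visit lime.
    At lime: go right to ash.
      At ash: go left to aster.
        aster is a leaf — visit aster.
      Visit ash.
      At ash: no right child.

elm rose plum mint tulip kale fir yew teak hop rye lime aster ash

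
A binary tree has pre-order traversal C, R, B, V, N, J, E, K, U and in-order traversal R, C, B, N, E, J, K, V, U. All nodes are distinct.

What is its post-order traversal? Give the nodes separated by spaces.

R E K J N U V B C

The first element of pre-order is the root; it splits in-order into left and right subtrees.
Root C: left subtree has 1 node {R}, right has 7 {B, N, E, J, K, V, U}.
  Root B: left subtree has 0 nodes { }, right has 6 {N, E, J, K, V, U}.
    Root V: left subtree has 4 nodes {N, E, J, K}, right has 1 {U}.
      Root N: left subtree has 0 nodes { }, right has 3 {E, J, K}.
        Root J: left subtree has 1 node {E}, right has 1 {K}.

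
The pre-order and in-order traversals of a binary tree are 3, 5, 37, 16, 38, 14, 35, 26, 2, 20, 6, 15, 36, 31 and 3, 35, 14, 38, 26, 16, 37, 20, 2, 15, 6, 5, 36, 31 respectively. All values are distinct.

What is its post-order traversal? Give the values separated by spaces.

35 14 26 38 16 20 15 6 2 37 31 36 5 3

The first element of pre-order is the root; it splits in-order into left and right subtrees.
Root 3: left subtree has 0 nodes { }, right has 13 {35, 14, 38, 26, 16, 37, 20, 2, 15, 6, 5, 36, 31}.
  Root 5: left subtree has 10 nodes {35, 14, 38, 26, 16, 37, 20, 2, 15, 6}, right has 2 {36, 31}.
    Root 37: left subtree has 5 nodes {35, 14, 38, 26, 16}, right has 4 {20, 2, 15, 6}.
      Root 16: left subtree has 4 nodes {35, 14, 38, 26}, right has 0 { }.
        Root 38: left subtree has 2 nodes {35, 14}, right has 1 {26}.
          Root 14: left subtree has 1 node {35}, right has 0 { }.
      Root 2: left subtree has 1 node {20}, right has 2 {15, 6}.
        Root 6: left subtree has 1 node {15}, right has 0 { }.
    Root 36: left subtree has 0 nodes { }, right has 1 {31}.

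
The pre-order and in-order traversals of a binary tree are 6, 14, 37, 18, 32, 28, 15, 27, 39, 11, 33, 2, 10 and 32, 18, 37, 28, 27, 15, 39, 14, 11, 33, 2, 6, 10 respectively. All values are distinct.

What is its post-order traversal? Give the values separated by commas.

The first element of pre-order is the root; it splits in-order into left and right subtrees.
Root 6: left subtree has 11 nodes {32, 18, 37, 28, 27, 15, 39, 14, 11, 33, 2}, right has 1 {10}.
  Root 14: left subtree has 7 nodes {32, 18, 37, 28, 27, 15, 39}, right has 3 {11, 33, 2}.
    Root 37: left subtree has 2 nodes {32, 18}, right has 4 {28, 27, 15, 39}.
      Root 18: left subtree has 1 node {32}, right has 0 { }.
      Root 28: left subtree has 0 nodes { }, right has 3 {27, 15, 39}.
        Root 15: left subtree has 1 node {27}, right has 1 {39}.
    Root 11: left subtree has 0 nodes { }, right has 2 {33, 2}.
      Root 33: left subtree has 0 nodes { }, right has 1 {2}.

32, 18, 27, 39, 15, 28, 37, 2, 33, 11, 14, 10, 6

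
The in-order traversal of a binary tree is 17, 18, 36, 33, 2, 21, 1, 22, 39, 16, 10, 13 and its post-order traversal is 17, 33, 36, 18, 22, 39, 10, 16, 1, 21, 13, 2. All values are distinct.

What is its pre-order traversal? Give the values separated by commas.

The last element of post-order is the root; it splits in-order into left and right subtrees.
Root 2: left subtree has 4 nodes {17, 18, 36, 33}, right has 7 {21, 1, 22, 39, 16, 10, 13}.
  Root 18: left subtree has 1 node {17}, right has 2 {36, 33}.
    Root 36: left subtree has 0 nodes { }, right has 1 {33}.
  Root 13: left subtree has 6 nodes {21, 1, 22, 39, 16, 10}, right has 0 { }.
    Root 21: left subtree has 0 nodes { }, right has 5 {1, 22, 39, 16, 10}.
      Root 1: left subtree has 0 nodes { }, right has 4 {22, 39, 16, 10}.
        Root 16: left subtree has 2 nodes {22, 39}, right has 1 {10}.
          Root 39: left subtree has 1 node {22}, right has 0 { }.

2, 18, 17, 36, 33, 13, 21, 1, 16, 39, 22, 10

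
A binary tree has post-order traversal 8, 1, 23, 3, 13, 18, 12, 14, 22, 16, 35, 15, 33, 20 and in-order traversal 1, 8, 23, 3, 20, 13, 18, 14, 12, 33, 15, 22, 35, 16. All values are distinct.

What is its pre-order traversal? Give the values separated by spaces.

20 3 23 1 8 33 14 18 13 12 15 35 22 16

The last element of post-order is the root; it splits in-order into left and right subtrees.
Root 20: left subtree has 4 nodes {1, 8, 23, 3}, right has 9 {13, 18, 14, 12, 33, 15, 22, 35, 16}.
  Root 3: left subtree has 3 nodes {1, 8, 23}, right has 0 { }.
    Root 23: left subtree has 2 nodes {1, 8}, right has 0 { }.
      Root 1: left subtree has 0 nodes { }, right has 1 {8}.
  Root 33: left subtree has 4 nodes {13, 18, 14, 12}, right has 4 {15, 22, 35, 16}.
    Root 14: left subtree has 2 nodes {13, 18}, right has 1 {12}.
      Root 18: left subtree has 1 node {13}, right has 0 { }.
    Root 15: left subtree has 0 nodes { }, right has 3 {22, 35, 16}.
      Root 35: left subtree has 1 node {22}, right has 1 {16}.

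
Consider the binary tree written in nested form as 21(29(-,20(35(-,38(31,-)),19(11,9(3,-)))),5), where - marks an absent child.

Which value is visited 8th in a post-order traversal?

20

Post-order visits the left subtree, then the right subtree, then the node.
At 21: go left to 29.
  At 29: no left child.
  At 29: go right to 20.
    At 20: go left to 35.
      At 35: no left child.
      At 35: go right to 38.
        At 38: go left to 31.
          31 is a leaf — visit 31.
        At 38: no right child.
        Visit 38.
      Visit 35.
    At 20: go right to 19.
      At 19: go left to 11.
        11 is a leaf — visit 11.
      At 19: go right to 9.
        At 9: go left to 3.
          3 is a leaf — visit 3.
        At 9: no right child.
        Visit 9.
      Visit 19.
    Visit 20.
  Visit 29.
At 21: go right to 5.
  5 is a leaf — visit 5.
Visit 21.
Full post-order sequence: 31, 38, 35, 11, 3, 9, 19, 20, 29, 5, 21.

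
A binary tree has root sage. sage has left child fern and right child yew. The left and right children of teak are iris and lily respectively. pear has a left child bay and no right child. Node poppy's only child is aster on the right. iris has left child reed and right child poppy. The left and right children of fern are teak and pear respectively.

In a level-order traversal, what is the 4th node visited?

Level-order visits nodes level by level from the root, left to right within each level.
Level 0: sage
Level 1: fern, yew
Level 2: teak, pear
Level 3: iris, lily, bay
Level 4: reed, poppy
Level 5: aster
Full level-order sequence: sage, fern, yew, teak, pear, iris, lily, bay, reed, poppy, aster.

teak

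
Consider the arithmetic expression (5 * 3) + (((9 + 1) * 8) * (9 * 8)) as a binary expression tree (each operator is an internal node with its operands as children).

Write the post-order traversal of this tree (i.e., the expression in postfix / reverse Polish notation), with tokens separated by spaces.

5 3 * 9 1 + 8 * 9 8 * * +

Post-order on an expression tree gives postfix notation: for each operator, emit left operand, right operand, then the operator.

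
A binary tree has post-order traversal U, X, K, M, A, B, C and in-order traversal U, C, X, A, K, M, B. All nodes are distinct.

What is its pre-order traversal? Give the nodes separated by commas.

The last element of post-order is the root; it splits in-order into left and right subtrees.
Root C: left subtree has 1 node {U}, right has 5 {X, A, K, M, B}.
  Root B: left subtree has 4 nodes {X, A, K, M}, right has 0 { }.
    Root A: left subtree has 1 node {X}, right has 2 {K, M}.
      Root M: left subtree has 1 node {K}, right has 0 { }.

C, U, B, A, X, M, K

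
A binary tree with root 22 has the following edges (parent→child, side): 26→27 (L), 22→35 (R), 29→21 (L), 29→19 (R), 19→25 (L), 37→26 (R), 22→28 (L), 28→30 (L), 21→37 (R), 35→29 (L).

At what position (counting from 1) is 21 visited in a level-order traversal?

6

Level-order visits nodes level by level from the root, left to right within each level.
Level 0: 22
Level 1: 28, 35
Level 2: 30, 29
Level 3: 21, 19
Level 4: 37, 25
Level 5: 26
Level 6: 27
Full level-order sequence: 22, 28, 35, 30, 29, 21, 19, 37, 25, 26, 27.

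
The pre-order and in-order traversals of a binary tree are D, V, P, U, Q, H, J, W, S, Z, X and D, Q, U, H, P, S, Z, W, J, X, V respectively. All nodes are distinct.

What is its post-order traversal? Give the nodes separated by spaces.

Q H U Z S W X J P V D

The first element of pre-order is the root; it splits in-order into left and right subtrees.
Root D: left subtree has 0 nodes { }, right has 10 {Q, U, H, P, S, Z, W, J, X, V}.
  Root V: left subtree has 9 nodes {Q, U, H, P, S, Z, W, J, X}, right has 0 { }.
    Root P: left subtree has 3 nodes {Q, U, H}, right has 5 {S, Z, W, J, X}.
      Root U: left subtree has 1 node {Q}, right has 1 {H}.
      Root J: left subtree has 3 nodes {S, Z, W}, right has 1 {X}.
        Root W: left subtree has 2 nodes {S, Z}, right has 0 { }.
          Root S: left subtree has 0 nodes { }, right has 1 {Z}.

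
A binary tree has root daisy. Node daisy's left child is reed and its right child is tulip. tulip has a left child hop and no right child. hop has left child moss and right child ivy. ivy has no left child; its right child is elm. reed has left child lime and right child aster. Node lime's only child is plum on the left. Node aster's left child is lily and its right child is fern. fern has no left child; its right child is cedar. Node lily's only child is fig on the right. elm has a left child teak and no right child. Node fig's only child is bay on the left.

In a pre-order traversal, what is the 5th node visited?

Pre-order visits the node, then its left subtree, then its right subtree.
Visit daisy.
At daisy: go left to reed.
  Visit reed.
  At reed: go left to lime.
    Visit lime.
    At lime: go left to plum.
      plum is a leaf — visit plum.
    At lime: no right child.
  At reed: go right to aster.
    Visit aster.
    At aster: go left to lily.
      Visit lily.
      At lily: no left child.
      At lily: go right to fig.
        Visit fig.
        At fig: go left to bay.
          bay is a leaf — visit bay.
        At fig: no right child.
    At aster: go right to fern.
      Visit fern.
      At fern: no left child.
      At fern: go right to cedar.
        cedar is a leaf — visit cedar.
At daisy: go right to tulip.
  Visit tulip.
  At tulip: go left to hop.
    Visit hop.
    At hop: go left to moss.
      moss is a leaf — visit moss.
    At hop: go right to ivy.
      Visit ivy.
      At ivy: no left child.
      At ivy: go right to elm.
        Visit elm.
        At elm: go left to teak.
          teak is a leaf — visit teak.
        At elm: no right child.
  At tulip: no right child.
Full pre-order sequence: daisy, reed, lime, plum, aster, lily, fig, bay, fern, cedar, tulip, hop, moss, ivy, elm, teak.

aster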